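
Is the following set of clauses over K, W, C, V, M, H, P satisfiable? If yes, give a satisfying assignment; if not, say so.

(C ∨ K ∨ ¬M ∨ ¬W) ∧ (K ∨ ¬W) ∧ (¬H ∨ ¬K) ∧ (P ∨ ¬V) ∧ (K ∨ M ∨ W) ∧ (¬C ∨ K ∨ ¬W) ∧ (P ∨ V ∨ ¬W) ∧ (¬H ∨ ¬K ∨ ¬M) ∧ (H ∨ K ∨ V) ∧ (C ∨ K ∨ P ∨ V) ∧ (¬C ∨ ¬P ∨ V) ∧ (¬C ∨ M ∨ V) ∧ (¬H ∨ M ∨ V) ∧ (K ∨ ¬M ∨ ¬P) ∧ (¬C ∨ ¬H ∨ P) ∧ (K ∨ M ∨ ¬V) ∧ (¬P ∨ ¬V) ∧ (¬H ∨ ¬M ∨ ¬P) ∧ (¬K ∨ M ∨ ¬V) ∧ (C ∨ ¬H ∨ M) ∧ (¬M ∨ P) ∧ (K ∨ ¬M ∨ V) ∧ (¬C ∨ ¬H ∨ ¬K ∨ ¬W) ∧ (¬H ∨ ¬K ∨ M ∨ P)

Set K = True.
  then (¬H ∨ ¬K) forces H = False.
Set W = False.
Set C = False.
Try V = True:
  (P ∨ ¬V) forces P = True.
  clause (¬P ∨ ¬V) is falsified — backtrack.
So V = False.
Set M = True.
  then (¬M ∨ P) forces P = True.
All clauses satisfied.

K = True, W = False, C = False, V = False, M = True, H = False, P = True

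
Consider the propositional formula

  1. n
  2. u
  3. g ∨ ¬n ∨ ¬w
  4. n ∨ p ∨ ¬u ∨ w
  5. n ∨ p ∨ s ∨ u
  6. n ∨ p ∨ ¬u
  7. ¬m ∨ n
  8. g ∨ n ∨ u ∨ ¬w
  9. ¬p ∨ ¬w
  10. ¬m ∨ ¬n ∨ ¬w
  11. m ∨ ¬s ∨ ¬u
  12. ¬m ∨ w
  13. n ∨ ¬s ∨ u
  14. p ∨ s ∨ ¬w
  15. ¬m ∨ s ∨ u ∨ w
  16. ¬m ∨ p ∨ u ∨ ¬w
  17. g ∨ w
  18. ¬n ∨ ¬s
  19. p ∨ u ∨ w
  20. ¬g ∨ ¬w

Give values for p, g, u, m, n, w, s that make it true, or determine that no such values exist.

p = False, g = True, u = True, m = False, n = True, w = False, s = False

Unit clause (n) forces n = True.
Unit clause (u) forces u = True.
In (¬n ∨ ¬s) only ¬s is left, so s = False.
Set p = False.
  then (p ∨ s ∨ ¬w) forces w = False.
  then (g ∨ w) forces g = True.
  then (¬m ∨ w) forces m = False.
All clauses satisfied.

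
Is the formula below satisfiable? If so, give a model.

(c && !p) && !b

b: False, c: True, p: False

  c && !p = True
    !p = True
  !b = True
Both conjuncts True, so the formula holds.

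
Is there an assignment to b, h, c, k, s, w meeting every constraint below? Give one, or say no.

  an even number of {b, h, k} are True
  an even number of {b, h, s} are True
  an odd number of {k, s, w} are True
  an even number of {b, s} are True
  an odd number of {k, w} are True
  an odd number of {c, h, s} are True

b = False; h = False; c = True; k = False; s = False; w = True

{b, h, k}: 0 true → even ✓
{b, h, s}: 0 true → even ✓
{k, s, w}: 1 true → odd ✓
{b, s}: 0 true → even ✓
{k, w}: 1 true → odd ✓
{c, h, s}: 1 true → odd ✓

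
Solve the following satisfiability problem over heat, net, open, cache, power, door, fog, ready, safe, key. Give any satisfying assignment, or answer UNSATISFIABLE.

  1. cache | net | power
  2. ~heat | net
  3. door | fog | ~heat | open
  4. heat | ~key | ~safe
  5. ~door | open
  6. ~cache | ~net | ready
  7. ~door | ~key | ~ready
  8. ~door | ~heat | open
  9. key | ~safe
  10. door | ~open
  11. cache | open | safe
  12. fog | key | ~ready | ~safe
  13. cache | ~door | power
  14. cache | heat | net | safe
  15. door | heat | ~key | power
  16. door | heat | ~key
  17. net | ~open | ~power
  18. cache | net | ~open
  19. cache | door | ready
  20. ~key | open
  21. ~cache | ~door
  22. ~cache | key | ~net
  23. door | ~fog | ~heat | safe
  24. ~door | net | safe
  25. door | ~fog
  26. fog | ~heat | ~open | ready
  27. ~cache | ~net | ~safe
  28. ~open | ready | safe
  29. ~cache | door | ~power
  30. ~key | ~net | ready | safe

Set heat = False.
Set net = False.
Try open = True:
  (door | ~open) forces door = True.
  (net | ~open | ~power) forces power = False.
  (cache | net | power) forces cache = True.
  clause (~cache | ~door) is falsified — backtrack.
So open = False.
  then (~door | open) forces door = False.
  then (door | heat | ~key) forces key = False.
  then (door | ~fog) forces fog = False.
  then (key | ~safe) forces safe = False.
  then (cache | open | safe) forces cache = True.
  then (~cache | door | ~power) forces power = False.
Set ready = True.
All clauses satisfied.

heat: False, net: False, open: False, cache: True, power: False, door: False, fog: False, ready: True, safe: False, key: False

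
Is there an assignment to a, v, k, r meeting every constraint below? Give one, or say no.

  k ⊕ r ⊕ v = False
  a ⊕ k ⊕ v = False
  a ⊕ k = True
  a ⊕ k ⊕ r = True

a=F, v=T, k=T, r=F

k ⊕ r ⊕ v = T ⊕ F ⊕ T = False ✓
a ⊕ k ⊕ v = F ⊕ T ⊕ T = False ✓
a ⊕ k = F ⊕ T = True ✓
a ⊕ k ⊕ r = F ⊕ T ⊕ F = True ✓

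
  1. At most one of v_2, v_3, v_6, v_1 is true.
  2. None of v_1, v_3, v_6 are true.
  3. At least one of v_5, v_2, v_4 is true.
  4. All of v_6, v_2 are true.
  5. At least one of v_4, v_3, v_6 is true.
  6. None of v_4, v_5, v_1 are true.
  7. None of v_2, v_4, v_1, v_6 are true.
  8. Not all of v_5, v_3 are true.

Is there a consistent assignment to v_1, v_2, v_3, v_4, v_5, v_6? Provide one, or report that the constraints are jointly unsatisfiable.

Unsatisfiable — no assignment works.

Case v_2 = True:
  Constraint (7) is violated (v_2=T) — contradiction.
Case v_2 = False:
  Constraint (4) is violated (v_2=F) — contradiction.
Both cases fail — unsatisfiable.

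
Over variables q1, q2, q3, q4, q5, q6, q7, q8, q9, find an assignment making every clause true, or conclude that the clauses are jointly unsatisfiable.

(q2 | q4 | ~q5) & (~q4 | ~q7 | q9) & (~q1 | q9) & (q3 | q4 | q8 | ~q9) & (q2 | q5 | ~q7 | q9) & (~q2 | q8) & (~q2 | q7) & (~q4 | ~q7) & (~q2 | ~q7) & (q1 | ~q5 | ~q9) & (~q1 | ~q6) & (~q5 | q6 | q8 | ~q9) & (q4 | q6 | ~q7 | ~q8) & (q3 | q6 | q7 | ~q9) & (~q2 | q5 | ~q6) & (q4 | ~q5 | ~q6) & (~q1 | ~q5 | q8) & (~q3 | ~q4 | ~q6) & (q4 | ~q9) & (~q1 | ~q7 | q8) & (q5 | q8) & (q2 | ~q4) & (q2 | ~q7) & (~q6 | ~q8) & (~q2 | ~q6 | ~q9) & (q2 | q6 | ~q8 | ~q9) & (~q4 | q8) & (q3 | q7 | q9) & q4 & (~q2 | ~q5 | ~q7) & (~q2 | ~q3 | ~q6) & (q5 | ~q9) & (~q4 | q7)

Unsatisfiable — no assignment works.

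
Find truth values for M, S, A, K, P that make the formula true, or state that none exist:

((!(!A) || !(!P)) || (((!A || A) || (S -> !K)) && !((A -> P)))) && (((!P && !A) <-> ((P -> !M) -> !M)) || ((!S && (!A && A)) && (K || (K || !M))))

M = True, S = True, A = True, K = True, P = False

  (!(!A) || !(!P)) || (((!A || A) || (S -> !K)) && !((A -> P))) = True
    !(!A) || !(!P) = True
      !(!A) = True
        !A = False
      !(!P) = False
        !P = True
    ((!A || A) || (S -> !K)) && !((A -> P)) = True
      (!A || A) || (S -> !K) = True
        !A || A = True
          !A = False
        S -> !K = False
          !K = False
      !((A -> P)) = True
        A -> P = False
  ((!P && !A) <-> ((P -> !M) -> !M)) || ((!S && (!A && A)) && (K || (K || !M))) = True
    (!P && !A) <-> ((P -> !M) -> !M) = True
      !P && !A = False
        !P = True
        !A = False
      (P -> !M) -> !M = False
        P -> !M = True
          !M = False
        !M = False
    (!S && (!A && A)) && (K || (K || !M)) = False
      !S && (!A && A) = False
        !S = False
        !A && A = False
          !A = False
      K || (K || !M) = True
        K || !M = True
          !M = False
Both conjuncts True, so the formula holds.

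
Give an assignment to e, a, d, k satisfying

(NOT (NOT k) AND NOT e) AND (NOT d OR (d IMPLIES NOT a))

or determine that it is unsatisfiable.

e: False; a: True; d: False; k: True

  NOT (NOT k) AND NOT e = True
    NOT (NOT k) = True
      NOT k = False
    NOT e = True
  NOT d OR (d IMPLIES NOT a) = True
    NOT d = True
    d IMPLIES NOT a = True
      NOT a = False
Both conjuncts True, so the formula holds.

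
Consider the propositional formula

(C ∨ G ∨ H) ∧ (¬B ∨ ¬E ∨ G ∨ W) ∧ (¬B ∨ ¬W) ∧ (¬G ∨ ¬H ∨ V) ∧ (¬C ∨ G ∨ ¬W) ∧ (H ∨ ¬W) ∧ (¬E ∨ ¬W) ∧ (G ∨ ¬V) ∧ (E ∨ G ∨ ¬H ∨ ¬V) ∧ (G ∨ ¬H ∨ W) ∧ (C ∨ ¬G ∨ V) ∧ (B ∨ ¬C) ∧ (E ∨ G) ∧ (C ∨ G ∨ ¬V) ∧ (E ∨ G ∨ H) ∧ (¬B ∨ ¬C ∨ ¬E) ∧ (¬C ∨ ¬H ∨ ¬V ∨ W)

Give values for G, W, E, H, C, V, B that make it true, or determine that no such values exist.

G = True, W = False, E = False, H = False, C = False, V = True, B = True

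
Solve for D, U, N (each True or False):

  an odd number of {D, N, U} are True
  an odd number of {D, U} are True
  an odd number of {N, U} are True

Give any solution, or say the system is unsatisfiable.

D = False, U = True, N = False

{D, N, U}: 1 true → odd ✓
{D, U}: 1 true → odd ✓
{N, U}: 1 true → odd ✓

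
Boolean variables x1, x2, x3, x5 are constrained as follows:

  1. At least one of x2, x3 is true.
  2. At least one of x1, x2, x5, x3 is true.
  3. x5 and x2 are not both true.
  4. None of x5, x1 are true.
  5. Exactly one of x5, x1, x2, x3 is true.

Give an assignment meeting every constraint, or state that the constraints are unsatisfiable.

x1=F; x2=F; x3=T; x5=F

  (1) {x2, x3}: 1 true — at least one ✓
  (2) {x1, x2, x5, x3}: 1 true — at least one ✓
  (3) x5=F, x2=F — not both ✓
  (4) {x5, x1}: 0 true — none ✓
  (5) {x5, x1, x2, x3}: 1 true — exactly one ✓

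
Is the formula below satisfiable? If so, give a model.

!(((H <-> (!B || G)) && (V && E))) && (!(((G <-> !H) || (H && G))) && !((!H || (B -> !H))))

Case H = True: the formula simplifies to !(((!B || G) && (V && E))) && (!((!G || G)) && !(!B)).
  G = True: the conjunct !((!G || G)) becomes !((False || True)) = False.
  G = False: the conjunct !((!G || G)) becomes !((True || False)) = False.
Case H = False: the conjunct !((!H || (B -> !H))) becomes !((True || True)) = False.
Both cases fail — unsatisfiable.

No satisfying assignment exists.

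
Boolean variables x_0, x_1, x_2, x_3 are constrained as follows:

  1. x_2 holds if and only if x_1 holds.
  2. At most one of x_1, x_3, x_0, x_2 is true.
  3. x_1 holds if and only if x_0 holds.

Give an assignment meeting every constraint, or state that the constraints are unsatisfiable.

x_0 = False, x_1 = False, x_2 = False, x_3 = False

  (1) x_2=F, x_1=F — same ✓
  (2) {x_1, x_3, x_0, x_2}: 0 true — at most one ✓
  (3) x_1=F, x_0=F — same ✓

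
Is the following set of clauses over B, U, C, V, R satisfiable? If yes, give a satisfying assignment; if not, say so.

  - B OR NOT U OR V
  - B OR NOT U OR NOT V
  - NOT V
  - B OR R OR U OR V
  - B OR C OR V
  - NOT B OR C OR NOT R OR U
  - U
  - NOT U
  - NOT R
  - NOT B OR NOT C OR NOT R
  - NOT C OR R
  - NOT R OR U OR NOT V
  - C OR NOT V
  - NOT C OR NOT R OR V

Case U = True:
  Clause (NOT U) is falsified — contradiction.
Case U = False:
  Clause (U) is falsified — contradiction.
Both cases fail, so the formula is unsatisfiable.

Unsatisfiable — no assignment works.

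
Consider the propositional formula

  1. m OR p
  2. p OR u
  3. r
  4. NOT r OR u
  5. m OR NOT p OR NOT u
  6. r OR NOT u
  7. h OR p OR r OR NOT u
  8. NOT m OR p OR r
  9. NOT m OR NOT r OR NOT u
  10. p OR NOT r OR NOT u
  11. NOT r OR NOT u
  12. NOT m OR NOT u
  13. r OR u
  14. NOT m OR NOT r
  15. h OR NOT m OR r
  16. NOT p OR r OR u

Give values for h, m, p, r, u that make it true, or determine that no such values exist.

The formula is unsatisfiable.

Case r = True:
  (NOT r OR u) forces u = True.
  Clause (NOT r OR NOT u) is falsified — contradiction.
Case r = False:
  Clause (r) is falsified — contradiction.
Both cases fail, so the formula is unsatisfiable.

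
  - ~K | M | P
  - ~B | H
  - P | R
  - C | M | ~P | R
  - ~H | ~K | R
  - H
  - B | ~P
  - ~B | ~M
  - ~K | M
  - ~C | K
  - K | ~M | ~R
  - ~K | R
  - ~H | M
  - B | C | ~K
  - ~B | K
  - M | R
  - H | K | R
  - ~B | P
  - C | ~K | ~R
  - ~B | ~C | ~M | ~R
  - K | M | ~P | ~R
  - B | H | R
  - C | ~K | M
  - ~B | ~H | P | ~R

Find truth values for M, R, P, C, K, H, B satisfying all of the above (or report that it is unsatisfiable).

M = True, R = True, P = False, C = True, K = True, H = True, B = False

Unit clause (H) forces H = True.
In (~H | M) only M is left, so M = True.
In (~B | ~M) only ~B is left, so B = False.
In (B | ~P) only ~P is left, so P = False.
In (P | R) only R is left, so R = True.
In (K | ~M | ~R) only K is left, so K = True.
In (B | C | ~K) only C is left, so C = True.
All clauses satisfied.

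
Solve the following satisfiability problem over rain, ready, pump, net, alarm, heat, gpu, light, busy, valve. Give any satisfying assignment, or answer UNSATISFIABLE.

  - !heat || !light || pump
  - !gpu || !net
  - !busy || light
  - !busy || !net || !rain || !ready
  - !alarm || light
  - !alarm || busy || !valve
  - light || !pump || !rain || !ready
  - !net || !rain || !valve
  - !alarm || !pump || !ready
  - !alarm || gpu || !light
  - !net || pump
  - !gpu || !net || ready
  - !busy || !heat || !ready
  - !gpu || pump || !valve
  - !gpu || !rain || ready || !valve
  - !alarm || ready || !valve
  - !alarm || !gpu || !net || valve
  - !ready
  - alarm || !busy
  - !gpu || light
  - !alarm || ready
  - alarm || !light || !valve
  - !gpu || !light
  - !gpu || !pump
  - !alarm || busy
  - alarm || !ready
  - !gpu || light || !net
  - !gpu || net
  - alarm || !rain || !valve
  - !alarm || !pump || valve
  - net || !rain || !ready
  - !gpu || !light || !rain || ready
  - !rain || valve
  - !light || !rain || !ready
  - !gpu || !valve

Unit clause (!ready) forces ready = False.
In (!alarm || ready) only !alarm is left, so alarm = False.
In (alarm || !busy) only !busy is left, so busy = False.
Try rain = True:
  (alarm || !rain || !valve) forces valve = False.
  clause (!rain || valve) is falsified — backtrack.
So rain = False.
Set pump = True.
  then (!gpu || !pump) forces gpu = False.
Set net = True.
Set heat = True.
Set light = True.
  then (alarm || !light || !valve) forces valve = False.
All clauses satisfied.

rain=F, ready=F, pump=T, net=T, alarm=F, heat=T, gpu=F, light=T, busy=F, valve=F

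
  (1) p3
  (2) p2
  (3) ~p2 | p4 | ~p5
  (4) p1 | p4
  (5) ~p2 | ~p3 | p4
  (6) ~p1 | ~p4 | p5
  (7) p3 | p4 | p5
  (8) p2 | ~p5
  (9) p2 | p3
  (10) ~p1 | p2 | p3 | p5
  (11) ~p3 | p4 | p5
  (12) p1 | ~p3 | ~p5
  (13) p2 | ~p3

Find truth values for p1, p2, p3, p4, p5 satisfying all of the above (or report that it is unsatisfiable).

p1: False, p2: True, p3: True, p4: True, p5: False

Unit clause (p3) forces p3 = True.
Unit clause (p2) forces p2 = True.
In (~p2 | ~p3 | p4) only p4 is left, so p4 = True.
Set p1 = False.
  then (p1 | ~p3 | ~p5) forces p5 = False.
All clauses satisfied.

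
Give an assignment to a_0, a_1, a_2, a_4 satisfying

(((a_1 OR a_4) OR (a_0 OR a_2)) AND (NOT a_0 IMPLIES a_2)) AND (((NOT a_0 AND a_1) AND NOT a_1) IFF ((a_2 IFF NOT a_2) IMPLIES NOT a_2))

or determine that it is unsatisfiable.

The conjunct ((NOT a_0 AND a_1) AND NOT a_1) IFF ((a_2 IFF NOT a_2) IMPLIES NOT a_2) is unsatisfiable on its own:
  a_0=F, a_1=F, a_2=F: evaluates to False.
  a_0=F, a_1=F, a_2=T: evaluates to False.
  a_0=F, a_1=T, a_2=F: evaluates to False.
  a_0=F, a_1=T, a_2=T: evaluates to False.
  a_0=T, a_1=F, a_2=F: evaluates to False.
  a_0=T, a_1=F, a_2=T: evaluates to False.
  a_0=T, a_1=T, a_2=F: evaluates to False.
  a_0=T, a_1=T, a_2=T: evaluates to False.
So the whole conjunction is unsatisfiable.

Unsatisfiable — no assignment works.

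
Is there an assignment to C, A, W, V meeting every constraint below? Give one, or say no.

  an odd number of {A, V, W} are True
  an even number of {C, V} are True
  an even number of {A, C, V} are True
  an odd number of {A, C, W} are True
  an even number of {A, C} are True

C = False, A = False, W = True, V = False

{A, V, W}: 1 true → odd ✓
{C, V}: 0 true → even ✓
{A, C, V}: 0 true → even ✓
{A, C, W}: 1 true → odd ✓
{A, C}: 0 true → even ✓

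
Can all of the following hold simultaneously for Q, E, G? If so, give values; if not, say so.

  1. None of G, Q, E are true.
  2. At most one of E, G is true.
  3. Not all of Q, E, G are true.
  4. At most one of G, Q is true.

Q = False, E = False, G = False

  (1) {G, Q, E}: 0 true — none ✓
  (2) {E, G}: 0 true — at most one ✓
  (3) {Q, E, G}: 0/3 true — not all ✓
  (4) {G, Q}: 0 true — at most one ✓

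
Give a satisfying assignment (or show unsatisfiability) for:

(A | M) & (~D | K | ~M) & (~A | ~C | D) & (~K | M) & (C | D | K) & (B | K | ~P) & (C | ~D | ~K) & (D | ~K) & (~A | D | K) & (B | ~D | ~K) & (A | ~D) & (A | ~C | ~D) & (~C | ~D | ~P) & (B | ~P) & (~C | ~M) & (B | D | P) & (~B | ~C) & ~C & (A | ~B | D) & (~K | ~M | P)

Unit clause (~C) forces C = False.
Try D = False:
  (C | D | K) forces K = True.
  clause (D | ~K) is falsified — backtrack.
So D = True.
  then (C | ~D | ~K) forces K = False.
  then (A | ~D) forces A = True.
  then (~D | K | ~M) forces M = False.
Set P = False.
Set B = True.
All clauses satisfied.

D=T, C=F, P=F, B=T, K=F, M=F, A=T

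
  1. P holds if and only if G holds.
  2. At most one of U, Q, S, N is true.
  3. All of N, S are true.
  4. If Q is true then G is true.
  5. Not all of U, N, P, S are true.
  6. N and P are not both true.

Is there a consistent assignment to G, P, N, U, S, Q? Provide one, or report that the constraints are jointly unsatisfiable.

Case N = True:
  (2) with N=T forces U = False.
  (2) with N=T forces Q = False.
  (2) with N=T forces S = False.
  Constraint (3) is violated (S=F) — contradiction.
Case N = False:
  Constraint (3) is violated (N=F) — contradiction.
Both cases fail — unsatisfiable.

Unsatisfiable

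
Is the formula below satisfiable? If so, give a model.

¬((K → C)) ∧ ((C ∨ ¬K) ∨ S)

S: True; K: True; C: False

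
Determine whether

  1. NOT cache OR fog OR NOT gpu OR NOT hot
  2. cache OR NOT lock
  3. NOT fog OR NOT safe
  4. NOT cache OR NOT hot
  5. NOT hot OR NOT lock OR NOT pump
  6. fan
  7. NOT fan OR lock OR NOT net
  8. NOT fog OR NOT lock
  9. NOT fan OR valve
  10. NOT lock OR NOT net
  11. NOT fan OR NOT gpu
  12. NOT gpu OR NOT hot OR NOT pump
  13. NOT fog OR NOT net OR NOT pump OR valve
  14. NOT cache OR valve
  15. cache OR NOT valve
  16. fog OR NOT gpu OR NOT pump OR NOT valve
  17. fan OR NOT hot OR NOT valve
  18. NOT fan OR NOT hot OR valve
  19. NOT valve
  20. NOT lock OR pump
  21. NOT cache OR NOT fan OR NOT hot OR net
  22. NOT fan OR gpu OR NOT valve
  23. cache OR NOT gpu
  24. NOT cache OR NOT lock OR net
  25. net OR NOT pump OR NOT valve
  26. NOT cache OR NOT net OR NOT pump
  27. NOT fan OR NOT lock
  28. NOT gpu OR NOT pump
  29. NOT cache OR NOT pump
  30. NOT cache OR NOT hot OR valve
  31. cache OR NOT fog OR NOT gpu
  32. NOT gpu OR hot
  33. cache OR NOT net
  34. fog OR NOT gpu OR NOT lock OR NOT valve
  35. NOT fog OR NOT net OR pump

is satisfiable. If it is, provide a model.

Case valve = True:
  Clause (NOT valve) is falsified — contradiction.
Case valve = False:
  (fan) forces fan = True.
  Clause (NOT fan OR valve) is falsified — contradiction.
Both cases fail, so the formula is unsatisfiable.

No satisfying assignment exists.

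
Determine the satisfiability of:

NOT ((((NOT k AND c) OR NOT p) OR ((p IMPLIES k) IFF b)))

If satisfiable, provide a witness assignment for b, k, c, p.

b: True; k: False; c: False; p: True

  NOT ((((NOT k AND c) OR NOT p) OR ((p IMPLIES k) IFF b))) = True
    ((NOT k AND c) OR NOT p) OR ((p IMPLIES k) IFF b) = False
      (NOT k AND c) OR NOT p = False
        NOT k AND c = False
          NOT k = True
        NOT p = False
      (p IMPLIES k) IFF b = False
        p IMPLIES k = False
The formula evaluates to True.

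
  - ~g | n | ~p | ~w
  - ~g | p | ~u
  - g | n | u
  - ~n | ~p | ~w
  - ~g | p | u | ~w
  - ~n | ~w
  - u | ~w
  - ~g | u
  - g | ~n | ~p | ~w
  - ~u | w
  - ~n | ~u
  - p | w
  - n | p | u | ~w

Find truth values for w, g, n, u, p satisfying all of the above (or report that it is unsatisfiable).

Set w = True.
  then (~n | ~w) forces n = False.
  then (u | ~w) forces u = True.
Try g = True:
  (~g | n | ~p | ~w) forces p = False.
  clause (~g | p | ~u) is falsified — backtrack.
So g = False.
Set p = True.
All clauses satisfied.

w: True; g: False; n: False; u: True; p: True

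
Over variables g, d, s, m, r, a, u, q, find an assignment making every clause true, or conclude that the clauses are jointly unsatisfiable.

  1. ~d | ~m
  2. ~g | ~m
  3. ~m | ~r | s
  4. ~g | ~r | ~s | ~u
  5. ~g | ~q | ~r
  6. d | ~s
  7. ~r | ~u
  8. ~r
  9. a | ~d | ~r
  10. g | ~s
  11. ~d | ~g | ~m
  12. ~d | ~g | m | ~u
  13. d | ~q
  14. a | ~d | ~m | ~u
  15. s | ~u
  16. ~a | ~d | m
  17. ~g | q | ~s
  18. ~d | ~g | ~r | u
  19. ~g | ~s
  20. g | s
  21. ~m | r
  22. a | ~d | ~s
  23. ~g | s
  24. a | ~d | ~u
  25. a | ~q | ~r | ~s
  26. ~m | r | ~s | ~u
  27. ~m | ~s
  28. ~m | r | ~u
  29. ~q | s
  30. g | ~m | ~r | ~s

Unsatisfiable — no assignment works.

Case g = True:
  (~g | ~m) forces m = False.
  (~r) forces r = False.
  (~g | ~s) forces s = False.
  Clause (~g | s) is falsified — contradiction.
Case g = False:
  (~r) forces r = False.
  (g | ~s) forces s = False.
  Clause (g | s) is falsified — contradiction.
Both cases fail, so the formula is unsatisfiable.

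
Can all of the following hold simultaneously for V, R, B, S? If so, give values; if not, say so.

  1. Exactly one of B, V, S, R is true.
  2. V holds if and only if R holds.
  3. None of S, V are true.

V = False, R = False, B = True, S = False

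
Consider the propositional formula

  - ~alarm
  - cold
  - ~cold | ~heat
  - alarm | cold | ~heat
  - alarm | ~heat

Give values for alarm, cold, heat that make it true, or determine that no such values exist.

Unit clause (~alarm) forces alarm = False.
Unit clause (cold) forces cold = True.
In (~cold | ~heat) only ~heat is left, so heat = False.
All clauses satisfied.

alarm=F, cold=T, heat=F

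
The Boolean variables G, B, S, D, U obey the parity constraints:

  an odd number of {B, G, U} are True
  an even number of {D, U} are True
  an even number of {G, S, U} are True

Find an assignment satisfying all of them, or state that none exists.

G = False, B = True, S = False, D = False, U = False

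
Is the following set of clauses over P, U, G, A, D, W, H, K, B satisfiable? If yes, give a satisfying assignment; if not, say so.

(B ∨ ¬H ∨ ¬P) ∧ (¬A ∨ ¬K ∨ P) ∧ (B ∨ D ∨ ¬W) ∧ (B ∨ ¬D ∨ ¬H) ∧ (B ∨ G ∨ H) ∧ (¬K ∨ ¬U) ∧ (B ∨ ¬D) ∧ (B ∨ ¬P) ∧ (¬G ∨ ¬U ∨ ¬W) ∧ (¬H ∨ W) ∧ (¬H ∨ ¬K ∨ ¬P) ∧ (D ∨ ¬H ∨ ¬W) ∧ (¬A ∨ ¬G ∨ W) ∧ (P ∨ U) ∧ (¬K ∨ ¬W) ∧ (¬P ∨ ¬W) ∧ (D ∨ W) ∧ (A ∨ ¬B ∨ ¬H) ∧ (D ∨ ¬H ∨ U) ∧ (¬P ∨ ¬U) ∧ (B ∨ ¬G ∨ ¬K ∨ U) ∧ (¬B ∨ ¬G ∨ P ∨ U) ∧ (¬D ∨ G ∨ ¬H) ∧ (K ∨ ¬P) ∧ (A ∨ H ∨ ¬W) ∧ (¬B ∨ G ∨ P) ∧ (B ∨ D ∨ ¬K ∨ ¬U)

Set P = False.
  then (P ∨ U) forces U = True.
  then (¬K ∨ ¬U) forces K = False.
Set G = True.
  then (¬G ∨ ¬U ∨ ¬W) forces W = False.
  then (¬H ∨ W) forces H = False.
  then (¬A ∨ ¬G ∨ W) forces A = False.
  then (D ∨ W) forces D = True.
  then (B ∨ ¬D) forces B = True.
All clauses satisfied.

P = False, U = True, G = True, A = False, D = True, W = False, H = False, K = False, B = True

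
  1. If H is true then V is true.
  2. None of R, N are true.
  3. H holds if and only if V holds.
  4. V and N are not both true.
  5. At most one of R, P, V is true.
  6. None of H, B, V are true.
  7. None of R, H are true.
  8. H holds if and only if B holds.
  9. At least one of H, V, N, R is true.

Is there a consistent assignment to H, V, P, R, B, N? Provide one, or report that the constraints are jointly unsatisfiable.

Case H = True:
  Constraint (6) is violated (H=T) — contradiction.
Case H = False:
  (2) forces R = False.
  (2) forces N = False.
  (3) with H=F forces V = False.
  Constraint (9) is violated (H=F, V=F, N=F, R=F) — contradiction.
Both cases fail — unsatisfiable.

UNSATISFIABLE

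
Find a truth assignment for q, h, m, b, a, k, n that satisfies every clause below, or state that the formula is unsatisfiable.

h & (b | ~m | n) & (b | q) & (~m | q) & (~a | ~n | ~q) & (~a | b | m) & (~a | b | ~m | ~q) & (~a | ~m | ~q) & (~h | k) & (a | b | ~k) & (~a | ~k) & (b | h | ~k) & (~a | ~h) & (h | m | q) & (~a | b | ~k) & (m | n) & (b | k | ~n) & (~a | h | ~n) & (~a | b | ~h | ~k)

q: True, h: True, m: True, b: True, a: False, k: True, n: False

Unit clause (h) forces h = True.
In (~h | k) only k is left, so k = True.
In (~a | ~k) only ~a is left, so a = False.
In (a | b | ~k) only b is left, so b = True.
Set q = True.
Set m = True.
Set n = False.
All clauses satisfied.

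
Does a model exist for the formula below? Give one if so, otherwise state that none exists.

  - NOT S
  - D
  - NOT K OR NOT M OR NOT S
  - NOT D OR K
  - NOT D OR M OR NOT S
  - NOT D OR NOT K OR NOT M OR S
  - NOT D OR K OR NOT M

Unit clause (NOT S) forces S = False.
Unit clause (D) forces D = True.
In (NOT D OR K) only K is left, so K = True.
In (NOT D OR NOT K OR NOT M OR S) only NOT M is left, so M = False.
All clauses satisfied.

K = True, D = True, S = False, M = False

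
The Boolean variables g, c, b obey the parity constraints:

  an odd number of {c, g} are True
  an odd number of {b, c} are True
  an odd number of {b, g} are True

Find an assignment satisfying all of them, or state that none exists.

The formula is unsatisfiable.

Adding constraints 1, 2, 3 mod 2: every variable appears an even number of times on the left, so the left side is 0.
But the right sides sum to 1 (mod 2). 0 ≠ 1 — the system is inconsistent.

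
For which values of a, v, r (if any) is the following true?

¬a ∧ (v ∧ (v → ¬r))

a: False, v: True, r: False

  ¬a = True
  v ∧ (v → ¬r) = True
    v → ¬r = True
      ¬r = True
Both conjuncts True, so the formula holds.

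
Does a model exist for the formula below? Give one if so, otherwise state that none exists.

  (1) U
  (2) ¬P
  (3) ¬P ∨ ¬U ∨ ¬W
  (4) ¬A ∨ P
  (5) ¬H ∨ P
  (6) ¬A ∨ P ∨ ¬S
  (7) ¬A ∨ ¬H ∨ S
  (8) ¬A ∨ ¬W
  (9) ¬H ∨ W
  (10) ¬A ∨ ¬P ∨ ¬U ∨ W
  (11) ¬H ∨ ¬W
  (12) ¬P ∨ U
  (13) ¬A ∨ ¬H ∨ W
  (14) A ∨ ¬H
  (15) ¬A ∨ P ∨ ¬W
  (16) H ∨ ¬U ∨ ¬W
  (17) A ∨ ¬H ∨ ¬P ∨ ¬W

Unit clause (U) forces U = True.
Unit clause (¬P) forces P = False.
In (¬A ∨ P) only ¬A is left, so A = False.
In (¬H ∨ P) only ¬H is left, so H = False.
In (H ∨ ¬U ∨ ¬W) only ¬W is left, so W = False.
Set S = True.
All clauses satisfied.

P: False, S: True, W: False, A: False, H: False, U: True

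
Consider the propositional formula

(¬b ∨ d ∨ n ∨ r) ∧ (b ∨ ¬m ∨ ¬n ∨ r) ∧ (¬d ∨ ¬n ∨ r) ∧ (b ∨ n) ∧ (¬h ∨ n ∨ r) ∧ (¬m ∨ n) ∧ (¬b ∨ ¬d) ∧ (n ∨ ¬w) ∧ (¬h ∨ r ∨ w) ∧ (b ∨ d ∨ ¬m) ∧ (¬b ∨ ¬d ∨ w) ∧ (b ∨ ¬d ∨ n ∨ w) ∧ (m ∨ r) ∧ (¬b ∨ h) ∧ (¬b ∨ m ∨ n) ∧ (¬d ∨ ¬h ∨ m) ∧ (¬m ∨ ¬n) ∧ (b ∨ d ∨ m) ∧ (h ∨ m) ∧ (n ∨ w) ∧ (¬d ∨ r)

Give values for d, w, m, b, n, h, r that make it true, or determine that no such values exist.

d = False; w = True; m = False; b = True; n = True; h = True; r = True

Set d = False.
Set w = True.
  then (n ∨ ¬w) forces n = True.
  then (¬m ∨ ¬n) forces m = False.
  then (b ∨ d ∨ m) forces b = True.
  then (h ∨ m) forces h = True.
  then (m ∨ r) forces r = True.
All clauses satisfied.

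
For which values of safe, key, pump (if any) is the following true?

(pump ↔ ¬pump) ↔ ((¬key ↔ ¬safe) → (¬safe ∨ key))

Case safe = True: the formula simplifies to (pump ↔ ¬pump) ↔ (key → key).
  key = True: simplifies to pump ↔ ¬pump.
    pump = True: this becomes True ↔ ¬True = False.
    pump = False: this becomes False ↔ ¬False = False.
  key = False: simplifies to pump ↔ ¬pump.
    pump = True: this becomes True ↔ ¬True = False.
    pump = False: this becomes False ↔ ¬False = False.
Case safe = False: the formula simplifies to pump ↔ ¬pump.
  pump = True: this becomes True ↔ ¬True = False.
  pump = False: this becomes False ↔ ¬False = False.
Both cases fail — unsatisfiable.

Unsatisfiable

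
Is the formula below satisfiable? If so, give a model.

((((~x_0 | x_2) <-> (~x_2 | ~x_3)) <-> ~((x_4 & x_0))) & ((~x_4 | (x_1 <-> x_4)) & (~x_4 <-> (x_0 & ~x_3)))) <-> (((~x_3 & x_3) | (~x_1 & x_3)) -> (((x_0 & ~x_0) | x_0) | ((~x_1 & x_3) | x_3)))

x_0 = False; x_1 = True; x_2 = False; x_3 = False; x_4 = True

  ((((~x_0 | x_2) <-> (~x_2 | ~x_3)) <-> ~((x_4 & x_0))) & ((~x_4 | (x_1 <-> x_4)) & (~x_4 <-> (x_0 & ~x_3)))) <-> (((~x_3 & x_3) | (~x_1 & x_3)) -> (((x_0 & ~x_0) | x_0) | ((~x_1 & x_3) | x_3))) = True
    (((~x_0 | x_2) <-> (~x_2 | ~x_3)) <-> ~((x_4 & x_0))) & ((~x_4 | (x_1 <-> x_4)) & (~x_4 <-> (x_0 & ~x_3))) = True
      ((~x_0 | x_2) <-> (~x_2 | ~x_3)) <-> ~((x_4 & x_0)) = True
        (~x_0 | x_2) <-> (~x_2 | ~x_3) = True
          ~x_0 | x_2 = True
            ~x_0 = True
          ~x_2 | ~x_3 = True
            ~x_2 = True
            ~x_3 = True
        ~((x_4 & x_0)) = True
          x_4 & x_0 = False
      (~x_4 | (x_1 <-> x_4)) & (~x_4 <-> (x_0 & ~x_3)) = True
        ~x_4 | (x_1 <-> x_4) = True
          ~x_4 = False
          x_1 <-> x_4 = True
        ~x_4 <-> (x_0 & ~x_3) = True
          ~x_4 = False
          x_0 & ~x_3 = False
            ~x_3 = True
    ((~x_3 & x_3) | (~x_1 & x_3)) -> (((x_0 & ~x_0) | x_0) | ((~x_1 & x_3) | x_3)) = True
      (~x_3 & x_3) | (~x_1 & x_3) = False
        ~x_3 & x_3 = False
          ~x_3 = True
        ~x_1 & x_3 = False
          ~x_1 = False
      ((x_0 & ~x_0) | x_0) | ((~x_1 & x_3) | x_3) = False
        (x_0 & ~x_0) | x_0 = False
          x_0 & ~x_0 = False
            ~x_0 = True
        (~x_1 & x_3) | x_3 = False
          ~x_1 & x_3 = False
            ~x_1 = False
The formula evaluates to True.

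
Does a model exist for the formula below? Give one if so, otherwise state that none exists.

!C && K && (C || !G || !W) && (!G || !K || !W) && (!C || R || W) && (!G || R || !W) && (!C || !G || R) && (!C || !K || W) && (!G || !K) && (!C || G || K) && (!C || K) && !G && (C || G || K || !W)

W=T, C=F, G=F, K=T, R=F

Unit clause (!C) forces C = False.
Unit clause (K) forces K = True.
In (!G || !K) only !G is left, so G = False.
Set W = True.
Set R = False.
All clauses satisfied.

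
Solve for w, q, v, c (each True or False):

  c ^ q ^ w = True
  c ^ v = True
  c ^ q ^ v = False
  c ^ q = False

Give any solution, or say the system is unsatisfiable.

w = True, q = True, v = False, c = True

c ^ q ^ w = T ^ T ^ T = True ✓
c ^ v = T ^ F = True ✓
c ^ q ^ v = T ^ T ^ F = False ✓
c ^ q = T ^ T = False ✓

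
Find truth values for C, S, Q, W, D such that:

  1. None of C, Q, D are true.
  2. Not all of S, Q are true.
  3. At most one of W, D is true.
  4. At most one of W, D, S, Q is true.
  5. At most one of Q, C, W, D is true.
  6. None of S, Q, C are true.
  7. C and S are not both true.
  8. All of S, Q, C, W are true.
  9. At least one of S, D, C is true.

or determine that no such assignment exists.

Unsatisfiable — no assignment works.

Case C = True:
  Constraint (1) is violated (C=T) — contradiction.
Case C = False:
  Constraint (8) is violated (C=F) — contradiction.
Both cases fail — unsatisfiable.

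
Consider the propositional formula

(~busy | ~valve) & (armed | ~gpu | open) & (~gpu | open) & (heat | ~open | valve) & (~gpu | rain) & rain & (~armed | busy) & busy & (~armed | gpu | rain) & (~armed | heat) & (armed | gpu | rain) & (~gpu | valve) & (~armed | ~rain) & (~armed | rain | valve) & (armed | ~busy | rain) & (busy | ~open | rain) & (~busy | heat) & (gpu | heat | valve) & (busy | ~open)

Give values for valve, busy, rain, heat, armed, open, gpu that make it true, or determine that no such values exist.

Unit clause (rain) forces rain = True.
Unit clause (busy) forces busy = True.
In (~armed | ~rain) only ~armed is left, so armed = False.
In (~busy | heat) only heat is left, so heat = True.
In (~busy | ~valve) only ~valve is left, so valve = False.
In (~gpu | valve) only ~gpu is left, so gpu = False.
Set open = False.
All clauses satisfied.

valve=F, busy=T, rain=T, heat=T, armed=F, open=F, gpu=F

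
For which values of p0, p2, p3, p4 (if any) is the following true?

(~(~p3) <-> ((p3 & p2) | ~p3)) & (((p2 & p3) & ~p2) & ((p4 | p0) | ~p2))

Case p2 = True: the conjunct ~p2 is False.
Case p2 = False: the conjunct p2 is False.
Both cases fail — unsatisfiable.

Unsatisfiable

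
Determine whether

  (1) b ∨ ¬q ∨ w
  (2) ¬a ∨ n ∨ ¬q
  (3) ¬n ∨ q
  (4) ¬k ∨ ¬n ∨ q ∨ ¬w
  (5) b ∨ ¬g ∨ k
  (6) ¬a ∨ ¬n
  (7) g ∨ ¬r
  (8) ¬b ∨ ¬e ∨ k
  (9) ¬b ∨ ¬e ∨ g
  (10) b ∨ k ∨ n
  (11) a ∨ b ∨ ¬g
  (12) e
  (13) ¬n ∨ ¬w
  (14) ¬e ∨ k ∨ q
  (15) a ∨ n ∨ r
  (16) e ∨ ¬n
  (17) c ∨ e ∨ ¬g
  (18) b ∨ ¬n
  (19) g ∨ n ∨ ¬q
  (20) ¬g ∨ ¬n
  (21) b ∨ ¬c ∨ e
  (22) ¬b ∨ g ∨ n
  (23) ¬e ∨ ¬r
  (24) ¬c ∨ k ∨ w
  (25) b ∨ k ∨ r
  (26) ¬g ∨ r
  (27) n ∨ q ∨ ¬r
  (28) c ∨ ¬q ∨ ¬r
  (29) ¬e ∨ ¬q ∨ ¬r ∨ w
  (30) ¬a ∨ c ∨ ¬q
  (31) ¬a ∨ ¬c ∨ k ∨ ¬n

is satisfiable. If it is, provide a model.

c = True, q = False, r = False, k = True, n = False, e = True, g = False, b = False, a = True, w = False

Unit clause (e) forces e = True.
In (¬e ∨ ¬r) only ¬r is left, so r = False.
In (¬g ∨ r) only ¬g is left, so g = False.
In (¬b ∨ ¬e ∨ g) only ¬b is left, so b = False.
In (b ∨ ¬n) only ¬n is left, so n = False.
In (g ∨ n ∨ ¬q) only ¬q is left, so q = False.
In (b ∨ k ∨ r) only k is left, so k = True.
In (a ∨ n ∨ r) only a is left, so a = True.
Set c = True.
Set w = False.
All clauses satisfied.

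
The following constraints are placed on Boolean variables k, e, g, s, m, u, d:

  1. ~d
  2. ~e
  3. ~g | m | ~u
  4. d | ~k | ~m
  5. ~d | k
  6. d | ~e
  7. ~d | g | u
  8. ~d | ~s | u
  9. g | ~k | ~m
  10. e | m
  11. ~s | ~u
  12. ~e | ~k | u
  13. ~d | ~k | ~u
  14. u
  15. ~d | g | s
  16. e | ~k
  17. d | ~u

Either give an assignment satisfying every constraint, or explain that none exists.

No satisfying assignment exists.

Case u = True:
  (~d) forces d = False.
  Clause (d | ~u) is falsified — contradiction.
Case u = False:
  Clause (u) is falsified — contradiction.
Both cases fail, so the formula is unsatisfiable.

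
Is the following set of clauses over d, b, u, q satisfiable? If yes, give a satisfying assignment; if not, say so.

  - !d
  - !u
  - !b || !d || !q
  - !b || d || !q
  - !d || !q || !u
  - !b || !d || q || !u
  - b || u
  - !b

No satisfying assignment exists.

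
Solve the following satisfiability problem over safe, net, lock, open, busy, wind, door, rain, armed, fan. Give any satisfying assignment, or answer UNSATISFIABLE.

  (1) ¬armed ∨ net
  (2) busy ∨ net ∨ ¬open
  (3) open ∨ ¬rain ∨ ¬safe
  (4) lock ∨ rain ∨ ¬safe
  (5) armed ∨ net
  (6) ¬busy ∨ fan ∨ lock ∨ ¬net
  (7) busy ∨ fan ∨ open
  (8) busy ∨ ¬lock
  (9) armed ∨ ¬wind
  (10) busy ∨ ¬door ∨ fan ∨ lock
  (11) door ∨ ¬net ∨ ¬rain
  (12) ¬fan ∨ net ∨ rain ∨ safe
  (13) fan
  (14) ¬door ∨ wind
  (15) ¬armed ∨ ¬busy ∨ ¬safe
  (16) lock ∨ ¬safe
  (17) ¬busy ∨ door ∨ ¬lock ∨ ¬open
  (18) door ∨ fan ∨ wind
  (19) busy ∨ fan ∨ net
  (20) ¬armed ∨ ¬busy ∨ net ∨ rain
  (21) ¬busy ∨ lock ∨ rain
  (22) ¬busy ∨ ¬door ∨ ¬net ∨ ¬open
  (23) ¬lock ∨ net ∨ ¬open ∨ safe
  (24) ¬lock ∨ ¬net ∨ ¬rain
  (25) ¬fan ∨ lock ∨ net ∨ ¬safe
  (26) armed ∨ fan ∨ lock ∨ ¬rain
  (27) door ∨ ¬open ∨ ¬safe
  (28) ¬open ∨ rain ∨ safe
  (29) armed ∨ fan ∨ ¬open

Unit clause (fan) forces fan = True.
Set safe = True.
  then (lock ∨ ¬safe) forces lock = True.
  then (busy ∨ ¬lock) forces busy = True.
  then (¬armed ∨ ¬busy ∨ ¬safe) forces armed = False.
  then (armed ∨ net) forces net = True.
  then (armed ∨ ¬wind) forces wind = False.
  then (¬door ∨ wind) forces door = False.
  then (¬busy ∨ door ∨ ¬lock ∨ ¬open) forces open = False.
  then (¬lock ∨ ¬net ∨ ¬rain) forces rain = False.
All clauses satisfied.

safe: True, net: True, lock: True, open: False, busy: True, wind: False, door: False, rain: False, armed: False, fan: True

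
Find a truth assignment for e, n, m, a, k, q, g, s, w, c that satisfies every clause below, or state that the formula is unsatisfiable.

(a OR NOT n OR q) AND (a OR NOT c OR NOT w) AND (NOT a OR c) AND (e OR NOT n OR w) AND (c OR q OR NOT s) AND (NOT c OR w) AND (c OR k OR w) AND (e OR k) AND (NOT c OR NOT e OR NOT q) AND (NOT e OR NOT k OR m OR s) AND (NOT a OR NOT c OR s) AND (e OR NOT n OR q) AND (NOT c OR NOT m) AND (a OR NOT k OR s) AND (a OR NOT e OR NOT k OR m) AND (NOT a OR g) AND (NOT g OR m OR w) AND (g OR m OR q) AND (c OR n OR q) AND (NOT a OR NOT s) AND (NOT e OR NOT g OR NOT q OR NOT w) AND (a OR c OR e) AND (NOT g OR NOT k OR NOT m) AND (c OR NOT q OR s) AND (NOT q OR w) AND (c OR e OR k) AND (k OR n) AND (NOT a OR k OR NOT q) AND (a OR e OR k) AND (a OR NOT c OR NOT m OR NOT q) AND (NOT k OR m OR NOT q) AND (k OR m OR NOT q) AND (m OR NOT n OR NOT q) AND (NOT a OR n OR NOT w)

Set e = True.
Set n = True.
Set m = True.
  then (NOT c OR NOT m) forces c = False.
  then (NOT a OR c) forces a = False.
  then (a OR NOT n OR q) forces q = True.
  then (c OR NOT q OR s) forces s = True.
  then (NOT q OR w) forces w = True.
  then (NOT e OR NOT g OR NOT q OR NOT w) forces g = False.
Set k = False.
All clauses satisfied.

e: True, n: True, m: True, a: False, k: False, q: True, g: False, s: True, w: True, c: False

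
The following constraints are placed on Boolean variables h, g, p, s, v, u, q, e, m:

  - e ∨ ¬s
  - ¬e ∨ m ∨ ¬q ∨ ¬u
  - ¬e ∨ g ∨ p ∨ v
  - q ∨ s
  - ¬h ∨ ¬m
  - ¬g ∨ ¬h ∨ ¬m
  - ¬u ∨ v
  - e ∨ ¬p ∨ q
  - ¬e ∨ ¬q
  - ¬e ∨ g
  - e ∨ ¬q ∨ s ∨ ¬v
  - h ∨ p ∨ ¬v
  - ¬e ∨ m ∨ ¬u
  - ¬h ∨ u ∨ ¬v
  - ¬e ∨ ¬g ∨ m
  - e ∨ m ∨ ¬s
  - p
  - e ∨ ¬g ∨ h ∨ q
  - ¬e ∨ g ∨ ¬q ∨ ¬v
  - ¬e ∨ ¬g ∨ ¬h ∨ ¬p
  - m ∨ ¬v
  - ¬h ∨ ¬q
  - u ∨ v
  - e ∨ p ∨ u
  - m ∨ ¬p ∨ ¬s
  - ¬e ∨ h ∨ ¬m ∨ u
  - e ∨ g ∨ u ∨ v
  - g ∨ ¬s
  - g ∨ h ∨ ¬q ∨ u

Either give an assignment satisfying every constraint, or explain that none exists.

h=F, g=T, p=T, s=T, v=T, u=T, q=F, e=T, m=T

Unit clause (p) forces p = True.
Try h = True:
  (¬h ∨ ¬m) forces m = False.
  (m ∨ ¬v) forces v = False.
  (¬u ∨ v) forces u = False.
  clause (u ∨ v) is falsified — backtrack.
So h = False.
Set g = True.
Set s = True.
  then (e ∨ ¬s) forces e = True.
  then (¬e ∨ ¬q) forces q = False.
  then (¬e ∨ ¬g ∨ m) forces m = True.
  then (¬e ∨ h ∨ ¬m ∨ u) forces u = True.
  then (¬u ∨ v) forces v = True.
All clauses satisfied.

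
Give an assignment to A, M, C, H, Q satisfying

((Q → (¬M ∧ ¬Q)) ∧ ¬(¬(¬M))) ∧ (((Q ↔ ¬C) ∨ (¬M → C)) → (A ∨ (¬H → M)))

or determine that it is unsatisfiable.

A: False, M: False, C: False, H: True, Q: False

  (Q → (¬M ∧ ¬Q)) ∧ ¬(¬(¬M)) = True
    Q → (¬M ∧ ¬Q) = True
      ¬M ∧ ¬Q = True
        ¬M = True
        ¬Q = True
    ¬(¬(¬M)) = True
      ¬(¬M) = False
        ¬M = True
  ((Q ↔ ¬C) ∨ (¬M → C)) → (A ∨ (¬H → M)) = True
    (Q ↔ ¬C) ∨ (¬M → C) = False
      Q ↔ ¬C = False
        ¬C = True
      ¬M → C = False
        ¬M = True
    A ∨ (¬H → M) = True
      ¬H → M = True
        ¬H = False
Both conjuncts True, so the formula holds.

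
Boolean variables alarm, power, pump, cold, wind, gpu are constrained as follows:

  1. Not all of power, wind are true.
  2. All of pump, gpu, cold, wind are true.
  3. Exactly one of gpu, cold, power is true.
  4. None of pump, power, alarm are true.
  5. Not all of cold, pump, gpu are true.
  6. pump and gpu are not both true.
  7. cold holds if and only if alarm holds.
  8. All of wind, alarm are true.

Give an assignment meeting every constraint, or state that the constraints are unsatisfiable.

Unsatisfiable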